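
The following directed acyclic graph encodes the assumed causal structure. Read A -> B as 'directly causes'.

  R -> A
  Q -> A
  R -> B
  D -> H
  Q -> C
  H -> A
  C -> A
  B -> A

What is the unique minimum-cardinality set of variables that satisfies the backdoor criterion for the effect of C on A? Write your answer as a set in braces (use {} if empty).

{Q}

Variables eligible for adjustment (non-descendants of C, excluding C and A): {B, D, H, Q, R}.
Backdoor paths from C to A:
  P1: C <- Q -> A
The empty set is not sufficient: P1 (C <- Q -> A) has no collider blocking it and no conditioned non-collider, so it is open.
Try {Q}:
  P1: blocked at fork node Q ∈ conditioning set.
{Q} contains no descendant of C and blocks every backdoor path.
No other singleton works — e.g. {R} leaves P1 open — so {Q} is the unique smallest valid adjustment set.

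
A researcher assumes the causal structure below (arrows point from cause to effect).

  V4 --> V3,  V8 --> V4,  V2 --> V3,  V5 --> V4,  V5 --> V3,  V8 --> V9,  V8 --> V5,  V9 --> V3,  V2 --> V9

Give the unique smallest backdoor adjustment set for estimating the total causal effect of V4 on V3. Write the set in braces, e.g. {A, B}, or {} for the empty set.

{V5, V8}

Variables eligible for adjustment (non-descendants of V4, excluding V4 and V3): {V2, V5, V8, V9}.
Backdoor paths from V4 to V3:
  P1: V4 <- V8 -> V5 -> V3
  P2: V4 <- V8 -> V9 <- V2 -> V3
  P3: V4 <- V8 -> V9 -> V3
  P4: V4 <- V5 <- V8 -> V9 <- V2 -> V3
  P5: V4 <- V5 <- V8 -> V9 -> V3
  P6: V4 <- V5 -> V3
The empty set is not sufficient: P1 (V4 <- V8 -> V5 -> V3) has no collider blocking it and no conditioned non-collider, so it is open.
Try {V5, V8}:
  P1: blocked at fork node V8 ∈ conditioning set.
  P2: blocked at fork node V8 ∈ conditioning set.
  P3: blocked at fork node V8 ∈ conditioning set.
  P4: blocked at chain node V5 ∈ conditioning set.
  P5: blocked at chain node V5 ∈ conditioning set.
  P6: blocked at fork node V5 ∈ conditioning set.
{V5, V8} contains no descendant of V4 and blocks every backdoor path.
Every element of {V5, V8} is needed (dropping V5 leaves P6 open; dropping V8 leaves P3 open), so no proper subset is valid.
Among all size-2 subsets of the eligible variables, only {V5, V8} blocks every backdoor path, so it is the unique smallest valid adjustment set.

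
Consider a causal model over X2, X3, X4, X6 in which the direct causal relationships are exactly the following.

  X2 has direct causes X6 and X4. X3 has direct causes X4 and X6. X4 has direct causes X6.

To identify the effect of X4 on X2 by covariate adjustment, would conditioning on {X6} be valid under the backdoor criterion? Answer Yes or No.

Yes

Backdoor paths from X4 to X2 (paths whose first edge points into X4):
  P1: X4 <- X6 -> X2
Condition 1 (no descendant of X4 in the set): holds — descendants of X4 are {X2, X3}; none are in {X6}.
Condition 2 (every backdoor path blocked by {X6}):
  P1: blocked at fork node X6 ∈ conditioning set.
{X6} satisfies the backdoor criterion.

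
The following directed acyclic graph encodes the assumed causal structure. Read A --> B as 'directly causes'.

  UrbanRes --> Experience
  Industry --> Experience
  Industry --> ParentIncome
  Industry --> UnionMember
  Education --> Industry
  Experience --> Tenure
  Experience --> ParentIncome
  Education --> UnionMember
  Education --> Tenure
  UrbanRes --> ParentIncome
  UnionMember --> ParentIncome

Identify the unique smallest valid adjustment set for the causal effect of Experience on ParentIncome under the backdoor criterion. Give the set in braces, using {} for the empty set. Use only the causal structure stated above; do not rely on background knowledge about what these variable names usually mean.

Variables eligible for adjustment (non-descendants of Experience, excluding Experience and ParentIncome): {Education, Industry, UnionMember, UrbanRes}.
Backdoor paths from Experience to ParentIncome:
  P1: Experience <- UrbanRes -> ParentIncome
  P2: Experience <- Industry <- Education -> UnionMember -> ParentIncome
  P3: Experience <- Industry -> UnionMember -> ParentIncome
  P4: Experience <- Industry -> ParentIncome
The empty set is not sufficient: P1 (Experience <- UrbanRes -> ParentIncome) has no collider blocking it and no conditioned non-collider, so it is open.
Try {Industry, UrbanRes}:
  P1: blocked at fork node UrbanRes ∈ conditioning set.
  P2: blocked at chain node Industry ∈ conditioning set.
  P3: blocked at fork node Industry ∈ conditioning set.
  P4: blocked at fork node Industry ∈ conditioning set.
{Industry, UrbanRes} contains no descendant of Experience and blocks every backdoor path.
Every element of {Industry, UrbanRes} is needed (dropping Industry leaves P2 open; dropping UrbanRes leaves P1 open), so no proper subset is valid.
Among all size-2 subsets of the eligible variables, only {Industry, UrbanRes} blocks every backdoor path, so it is the unique smallest valid adjustment set.

{Industry, UrbanRes}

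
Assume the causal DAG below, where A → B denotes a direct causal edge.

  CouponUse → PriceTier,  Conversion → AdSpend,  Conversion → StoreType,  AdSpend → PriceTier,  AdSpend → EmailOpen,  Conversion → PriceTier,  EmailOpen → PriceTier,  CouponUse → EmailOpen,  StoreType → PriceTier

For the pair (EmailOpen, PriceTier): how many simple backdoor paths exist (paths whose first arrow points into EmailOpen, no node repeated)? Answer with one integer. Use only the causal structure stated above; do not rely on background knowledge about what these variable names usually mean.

4

A backdoor path from EmailOpen to PriceTier is any simple undirected path whose first edge points into EmailOpen (i.e. leaves EmailOpen via a parent).
Parents of EmailOpen: {AdSpend, CouponUse}.
Enumerating:
  P1: EmailOpen <- CouponUse -> PriceTier
  P2: EmailOpen <- AdSpend <- Conversion -> StoreType -> PriceTier
  P3: EmailOpen <- AdSpend <- Conversion -> PriceTier
  P4: EmailOpen <- AdSpend -> PriceTier
That exhausts the simple backdoor paths. Count: 4.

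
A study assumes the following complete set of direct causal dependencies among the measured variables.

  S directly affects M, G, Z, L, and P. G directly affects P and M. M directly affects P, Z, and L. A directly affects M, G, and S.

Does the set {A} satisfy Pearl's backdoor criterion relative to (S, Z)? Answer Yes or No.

Backdoor paths from S to Z (paths whose first edge points into S):
  P1: S <- A -> G -> M -> Z
  P2: S <- A -> G -> P <- M -> Z
  P3: S <- A -> M -> Z
Condition 1 (no descendant of S in the set): holds — descendants of S are {G, L, M, P, Z}; none are in {A}.
Condition 2 (every backdoor path blocked by {A}):
  P1: blocked at fork node A ∈ conditioning set.
  P2: blocked at fork node A ∈ conditioning set.
  P3: blocked at fork node A ∈ conditioning set.
{A} satisfies the backdoor criterion.

Yes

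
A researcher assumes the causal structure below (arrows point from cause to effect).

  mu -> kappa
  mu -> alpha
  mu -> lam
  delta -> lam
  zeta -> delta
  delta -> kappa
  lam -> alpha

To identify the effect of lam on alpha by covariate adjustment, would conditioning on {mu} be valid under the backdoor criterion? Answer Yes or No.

Backdoor paths from lam to alpha (paths whose first edge points into lam):
  P1: lam <- delta -> kappa <- mu -> alpha
  P2: lam <- mu -> alpha
Condition 1 (no descendant of lam in the set): holds — descendants of lam are {alpha}; none are in {mu}.
Condition 2 (every backdoor path blocked by {mu}):
  P1: blocked at collider kappa (neither it nor any descendant is in the conditioning set).
  P2: blocked at fork node mu ∈ conditioning set.
{mu} satisfies the backdoor criterion.

Yes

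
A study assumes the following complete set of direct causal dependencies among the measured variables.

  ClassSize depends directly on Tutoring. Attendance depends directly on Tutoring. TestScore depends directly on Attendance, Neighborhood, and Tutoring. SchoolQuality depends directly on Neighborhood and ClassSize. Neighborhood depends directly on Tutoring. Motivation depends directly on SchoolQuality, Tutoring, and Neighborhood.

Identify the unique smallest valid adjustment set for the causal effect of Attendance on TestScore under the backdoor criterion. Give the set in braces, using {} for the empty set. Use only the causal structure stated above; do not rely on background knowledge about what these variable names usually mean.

{Tutoring}

Variables eligible for adjustment (non-descendants of Attendance, excluding Attendance and TestScore): {ClassSize, Motivation, Neighborhood, SchoolQuality, Tutoring}.
Backdoor paths from Attendance to TestScore:
  P1: Attendance <- Tutoring -> Neighborhood -> TestScore
  P2: Attendance <- Tutoring -> ClassSize -> SchoolQuality <- Neighborhood -> TestScore
  P3: Attendance <- Tutoring -> ClassSize -> SchoolQuality -> Motivation <- Neighborhood -> TestScore
  P4: Attendance <- Tutoring -> TestScore
  P5: Attendance <- Tutoring -> Motivation <- Neighborhood -> TestScore
  P6: Attendance <- Tutoring -> Motivation <- SchoolQuality <- Neighborhood -> TestScore
The empty set is not sufficient: P1 (Attendance <- Tutoring -> Neighborhood -> TestScore) has no collider blocking it and no conditioned non-collider, so it is open.
Try {Tutoring}:
  P1: blocked at fork node Tutoring ∈ conditioning set.
  P2: blocked at fork node Tutoring ∈ conditioning set.
  P3: blocked at fork node Tutoring ∈ conditioning set.
  P4: blocked at fork node Tutoring ∈ conditioning set.
  P5: blocked at fork node Tutoring ∈ conditioning set.
  P6: blocked at fork node Tutoring ∈ conditioning set.
{Tutoring} contains no descendant of Attendance and blocks every backdoor path.
No other singleton works — e.g. {Neighborhood} leaves P4 open — so {Tutoring} is the unique smallest valid adjustment set.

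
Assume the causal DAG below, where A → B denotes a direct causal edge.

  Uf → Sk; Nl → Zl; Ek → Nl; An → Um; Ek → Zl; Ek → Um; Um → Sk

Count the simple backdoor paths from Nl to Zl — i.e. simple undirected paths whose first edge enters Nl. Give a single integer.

A backdoor path from Nl to Zl is any simple undirected path whose first edge points into Nl (i.e. leaves Nl via a parent).
Parents of Nl: {Ek}.
Enumerating:
  P1: Nl <- Ek -> Zl
That exhausts the simple backdoor paths. Count: 1.

1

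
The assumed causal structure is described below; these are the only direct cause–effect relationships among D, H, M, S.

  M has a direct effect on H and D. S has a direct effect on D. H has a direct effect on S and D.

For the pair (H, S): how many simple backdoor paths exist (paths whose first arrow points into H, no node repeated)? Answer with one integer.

A backdoor path from H to S is any simple undirected path whose first edge points into H (i.e. leaves H via a parent).
Parents of H: {M}.
Enumerating:
  P1: H <- M -> D <- S
That exhausts the simple backdoor paths. Count: 1.

1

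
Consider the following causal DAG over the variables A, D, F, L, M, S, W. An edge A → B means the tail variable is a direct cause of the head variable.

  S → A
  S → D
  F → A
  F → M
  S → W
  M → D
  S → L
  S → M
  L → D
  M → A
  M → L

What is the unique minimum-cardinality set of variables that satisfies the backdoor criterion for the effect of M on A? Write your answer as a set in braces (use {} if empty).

Variables eligible for adjustment (non-descendants of M, excluding M and A): {F, S, W}.
Backdoor paths from M to A:
  P1: M <- S -> A
  P2: M <- F -> A
The empty set is not sufficient: P1 (M <- S -> A) has no collider blocking it and no conditioned non-collider, so it is open.
Try {F, S}:
  P1: blocked at fork node S ∈ conditioning set.
  P2: blocked at fork node F ∈ conditioning set.
{F, S} contains no descendant of M and blocks every backdoor path.
Every element of {F, S} is needed (dropping F leaves P2 open; dropping S leaves P1 open), so no proper subset is valid.
Among all size-2 subsets of the eligible variables, only {F, S} blocks every backdoor path, so it is the unique smallest valid adjustment set.

{F, S}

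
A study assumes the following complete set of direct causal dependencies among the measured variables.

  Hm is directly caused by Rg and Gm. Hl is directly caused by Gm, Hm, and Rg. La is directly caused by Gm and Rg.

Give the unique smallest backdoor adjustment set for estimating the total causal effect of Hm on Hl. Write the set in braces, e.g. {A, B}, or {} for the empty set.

{Gm, Rg}

Variables eligible for adjustment (non-descendants of Hm, excluding Hm and Hl): {Gm, La, Rg}.
Backdoor paths from Hm to Hl:
  P1: Hm <- Rg -> Hl
  P2: Hm <- Rg -> La <- Gm -> Hl
  P3: Hm <- Gm -> Hl
  P4: Hm <- Gm -> La <- Rg -> Hl
The empty set is not sufficient: P1 (Hm <- Rg -> Hl) has no collider blocking it and no conditioned non-collider, so it is open.
Try {Gm, Rg}:
  P1: blocked at fork node Rg ∈ conditioning set.
  P2: blocked at fork node Rg ∈ conditioning set.
  P3: blocked at fork node Gm ∈ conditioning set.
  P4: blocked at fork node Gm ∈ conditioning set.
{Gm, Rg} contains no descendant of Hm and blocks every backdoor path.
Every element of {Gm, Rg} is needed (dropping Gm leaves P3 open; dropping Rg leaves P1 open), so no proper subset is valid.
Among all size-2 subsets of the eligible variables, only {Gm, Rg} blocks every backdoor path, so it is the unique smallest valid adjustment set.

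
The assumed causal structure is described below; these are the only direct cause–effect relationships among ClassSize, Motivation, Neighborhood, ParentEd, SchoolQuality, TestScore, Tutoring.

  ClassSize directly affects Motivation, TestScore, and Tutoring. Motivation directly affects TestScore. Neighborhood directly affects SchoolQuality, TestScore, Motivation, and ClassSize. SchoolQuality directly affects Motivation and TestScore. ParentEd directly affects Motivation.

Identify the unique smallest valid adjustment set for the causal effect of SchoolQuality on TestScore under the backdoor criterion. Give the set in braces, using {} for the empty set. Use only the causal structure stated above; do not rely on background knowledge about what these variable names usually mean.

Variables eligible for adjustment (non-descendants of SchoolQuality, excluding SchoolQuality and TestScore): {ClassSize, Neighborhood, ParentEd, Tutoring}.
Backdoor paths from SchoolQuality to TestScore:
  P1: SchoolQuality <- Neighborhood -> ClassSize -> Motivation -> TestScore
  P2: SchoolQuality <- Neighborhood -> ClassSize -> TestScore
  P3: SchoolQuality <- Neighborhood -> Motivation <- ClassSize -> TestScore
  P4: SchoolQuality <- Neighborhood -> Motivation -> TestScore
  P5: SchoolQuality <- Neighborhood -> TestScore
The empty set is not sufficient: P1 (SchoolQuality <- Neighborhood -> ClassSize -> Motivation -> TestScore) has no collider blocking it and no conditioned non-collider, so it is open.
Try {Neighborhood}:
  P1: blocked at fork node Neighborhood ∈ conditioning set.
  P2: blocked at fork node Neighborhood ∈ conditioning set.
  P3: blocked at fork node Neighborhood ∈ conditioning set.
  P4: blocked at fork node Neighborhood ∈ conditioning set.
  P5: blocked at fork node Neighborhood ∈ conditioning set.
{Neighborhood} contains no descendant of SchoolQuality and blocks every backdoor path.
No other singleton works — e.g. {ClassSize} leaves P4 open — so {Neighborhood} is the unique smallest valid adjustment set.

{Neighborhood}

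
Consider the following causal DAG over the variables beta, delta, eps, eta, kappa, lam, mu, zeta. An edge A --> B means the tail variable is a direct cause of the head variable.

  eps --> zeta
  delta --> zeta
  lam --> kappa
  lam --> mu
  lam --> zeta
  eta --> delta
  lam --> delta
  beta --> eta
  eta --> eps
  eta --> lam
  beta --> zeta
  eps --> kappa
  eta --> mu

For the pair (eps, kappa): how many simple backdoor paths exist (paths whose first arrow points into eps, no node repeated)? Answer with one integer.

6

A backdoor path from eps to kappa is any simple undirected path whose first edge points into eps (i.e. leaves eps via a parent).
Parents of eps: {eta}.
Enumerating:
  P1: eps <- eta <- beta -> zeta <- lam -> kappa
  P2: eps <- eta <- beta -> zeta <- delta <- lam -> kappa
  P3: eps <- eta -> lam -> kappa
  P4: eps <- eta -> delta <- lam -> kappa
  P5: eps <- eta -> delta -> zeta <- lam -> kappa
  P6: eps <- eta -> mu <- lam -> kappa
That exhausts the simple backdoor paths. Count: 6.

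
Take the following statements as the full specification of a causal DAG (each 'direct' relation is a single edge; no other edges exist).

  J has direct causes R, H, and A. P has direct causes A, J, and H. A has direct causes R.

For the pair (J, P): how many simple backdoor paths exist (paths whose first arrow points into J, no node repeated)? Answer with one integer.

3

A backdoor path from J to P is any simple undirected path whose first edge points into J (i.e. leaves J via a parent).
Parents of J: {A, H, R}.
Enumerating:
  P1: J <- R -> A -> P
  P2: J <- A -> P
  P3: J <- H -> P
That exhausts the simple backdoor paths. Count: 3.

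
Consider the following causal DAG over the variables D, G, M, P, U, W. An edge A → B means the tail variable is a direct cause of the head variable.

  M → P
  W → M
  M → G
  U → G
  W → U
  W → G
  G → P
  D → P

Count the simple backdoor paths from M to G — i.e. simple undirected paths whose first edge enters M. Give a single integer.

2

A backdoor path from M to G is any simple undirected path whose first edge points into M (i.e. leaves M via a parent).
Parents of M: {W}.
Enumerating:
  P1: M <- W -> U -> G
  P2: M <- W -> G
That exhausts the simple backdoor paths. Count: 2.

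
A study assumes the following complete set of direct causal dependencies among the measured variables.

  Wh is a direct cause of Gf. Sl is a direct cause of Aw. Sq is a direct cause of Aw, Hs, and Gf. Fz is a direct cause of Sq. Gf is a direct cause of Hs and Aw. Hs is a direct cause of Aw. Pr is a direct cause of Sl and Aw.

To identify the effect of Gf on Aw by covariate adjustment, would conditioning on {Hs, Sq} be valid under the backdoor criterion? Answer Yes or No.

No

Backdoor paths from Gf to Aw (paths whose first edge points into Gf):
  P1: Gf <- Sq -> Hs -> Aw
  P2: Gf <- Sq -> Aw
Condition 1 (no descendant of Gf in the set): FAILS — Hs is a descendant of Gf.
Condition 2 (every backdoor path blocked by {Hs, Sq}):
  P1: blocked at fork node Sq ∈ conditioning set.
  P2: blocked at fork node Sq ∈ conditioning set.
{Hs, Sq} does not satisfy the backdoor criterion.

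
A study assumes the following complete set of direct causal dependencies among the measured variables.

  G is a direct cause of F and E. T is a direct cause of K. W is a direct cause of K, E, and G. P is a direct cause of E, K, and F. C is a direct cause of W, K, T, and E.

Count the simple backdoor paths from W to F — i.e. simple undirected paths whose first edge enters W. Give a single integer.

A backdoor path from W to F is any simple undirected path whose first edge points into W (i.e. leaves W via a parent).
Parents of W: {C}.
Enumerating:
  P1: W <- C -> T -> K <- P -> F
  P2: W <- C -> T -> K <- P -> E <- G -> F
  P3: W <- C -> K <- P -> F
  P4: W <- C -> K <- P -> E <- G -> F
  P5: W <- C -> E <- P -> F
  P6: W <- C -> E <- G -> F
That exhausts the simple backdoor paths. Count: 6.

6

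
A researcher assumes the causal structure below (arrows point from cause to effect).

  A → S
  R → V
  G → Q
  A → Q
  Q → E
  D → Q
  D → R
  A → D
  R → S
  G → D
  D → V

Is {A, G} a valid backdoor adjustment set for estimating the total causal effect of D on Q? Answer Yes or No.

Yes

Backdoor paths from D to Q (paths whose first edge points into D):
  P1: D <- G -> Q
  P2: D <- A -> Q
Condition 1 (no descendant of D in the set): holds — descendants of D are {E, Q, R, S, V}; none are in {A, G}.
Condition 2 (every backdoor path blocked by {A, G}):
  P1: blocked at fork node G ∈ conditioning set.
  P2: blocked at fork node A ∈ conditioning set.
{A, G} satisfies the backdoor criterion.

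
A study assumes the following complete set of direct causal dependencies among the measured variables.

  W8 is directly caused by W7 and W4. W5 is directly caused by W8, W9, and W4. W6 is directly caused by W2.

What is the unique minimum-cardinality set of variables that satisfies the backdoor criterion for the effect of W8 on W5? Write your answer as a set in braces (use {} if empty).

Variables eligible for adjustment (non-descendants of W8, excluding W8 and W5): {W2, W4, W6, W7, W9}.
Backdoor paths from W8 to W5:
  P1: W8 <- W4 -> W5
The empty set is not sufficient: P1 (W8 <- W4 -> W5) has no collider blocking it and no conditioned non-collider, so it is open.
Try {W4}:
  P1: blocked at fork node W4 ∈ conditioning set.
{W4} contains no descendant of W8 and blocks every backdoor path.
No other singleton works — e.g. {W2} leaves P1 open — so {W4} is the unique smallest valid adjustment set.

{W4}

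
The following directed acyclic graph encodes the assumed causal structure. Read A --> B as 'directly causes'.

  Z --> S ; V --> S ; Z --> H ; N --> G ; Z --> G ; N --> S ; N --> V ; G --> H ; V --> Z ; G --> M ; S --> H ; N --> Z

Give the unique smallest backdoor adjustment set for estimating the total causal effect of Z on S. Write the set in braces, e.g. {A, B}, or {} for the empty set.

{N, V}

Variables eligible for adjustment (non-descendants of Z, excluding Z and S): {N, V}.
Backdoor paths from Z to S:
  P1: Z <- N -> V -> S
  P2: Z <- N -> G -> H <- S
  P3: Z <- N -> S
  P4: Z <- V <- N -> G -> H <- S
  P5: Z <- V <- N -> S
  P6: Z <- V -> S
The empty set is not sufficient: P1 (Z <- N -> V -> S) has no collider blocking it and no conditioned non-collider, so it is open.
Try {N, V}:
  P1: blocked at fork node N ∈ conditioning set.
  P2: blocked at fork node N ∈ conditioning set.
  P3: blocked at fork node N ∈ conditioning set.
  P4: blocked at chain node V ∈ conditioning set.
  P5: blocked at chain node V ∈ conditioning set.
  P6: blocked at fork node V ∈ conditioning set.
{N, V} contains no descendant of Z and blocks every backdoor path.
Every element of {N, V} is needed (dropping N leaves P3 open; dropping V leaves P6 open), so no proper subset is valid.
Among all size-2 subsets of the eligible variables, only {N, V} blocks every backdoor path, so it is the unique smallest valid adjustment set.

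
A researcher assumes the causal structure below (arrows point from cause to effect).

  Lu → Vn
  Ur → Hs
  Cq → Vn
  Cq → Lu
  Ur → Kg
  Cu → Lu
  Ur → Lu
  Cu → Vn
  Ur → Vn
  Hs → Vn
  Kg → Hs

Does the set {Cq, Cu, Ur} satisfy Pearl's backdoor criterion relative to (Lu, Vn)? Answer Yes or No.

Backdoor paths from Lu to Vn (paths whose first edge points into Lu):
  P1: Lu <- Cu -> Vn
  P2: Lu <- Cq -> Vn
  P3: Lu <- Ur -> Kg -> Hs -> Vn
  P4: Lu <- Ur -> Hs -> Vn
  P5: Lu <- Ur -> Vn
Condition 1 (no descendant of Lu in the set): holds — descendants of Lu are {Vn}; none are in {Cq, Cu, Ur}.
Condition 2 (every backdoor path blocked by {Cq, Cu, Ur}):
  P1: blocked at fork node Cu ∈ conditioning set.
  P2: blocked at fork node Cq ∈ conditioning set.
  P3: blocked at fork node Ur ∈ conditioning set.
  P4: blocked at fork node Ur ∈ conditioning set.
  P5: blocked at fork node Ur ∈ conditioning set.
{Cq, Cu, Ur} satisfies the backdoor criterion.

Yes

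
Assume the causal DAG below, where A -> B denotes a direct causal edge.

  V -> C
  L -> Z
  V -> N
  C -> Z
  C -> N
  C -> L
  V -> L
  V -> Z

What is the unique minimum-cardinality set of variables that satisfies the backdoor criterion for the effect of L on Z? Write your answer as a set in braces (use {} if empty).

Variables eligible for adjustment (non-descendants of L, excluding L and Z): {C, N, V}.
Backdoor paths from L to Z:
  P1: L <- V -> C -> Z
  P2: L <- V -> Z
  P3: L <- V -> N <- C -> Z
  P4: L <- C <- V -> Z
  P5: L <- C -> Z
  P6: L <- C -> N <- V -> Z
The empty set is not sufficient: P1 (L <- V -> C -> Z) has no collider blocking it and no conditioned non-collider, so it is open.
Try {C, V}:
  P1: blocked at fork node V ∈ conditioning set.
  P2: blocked at fork node V ∈ conditioning set.
  P3: blocked at fork node V ∈ conditioning set.
  P4: blocked at chain node C ∈ conditioning set.
  P5: blocked at fork node C ∈ conditioning set.
  P6: blocked at fork node C ∈ conditioning set.
{C, V} contains no descendant of L and blocks every backdoor path.
Every element of {C, V} is needed (dropping C leaves P5 open; dropping V leaves P2 open), so no proper subset is valid.
Among all size-2 subsets of the eligible variables, only {C, V} blocks every backdoor path, so it is the unique smallest valid adjustment set.

{C, V}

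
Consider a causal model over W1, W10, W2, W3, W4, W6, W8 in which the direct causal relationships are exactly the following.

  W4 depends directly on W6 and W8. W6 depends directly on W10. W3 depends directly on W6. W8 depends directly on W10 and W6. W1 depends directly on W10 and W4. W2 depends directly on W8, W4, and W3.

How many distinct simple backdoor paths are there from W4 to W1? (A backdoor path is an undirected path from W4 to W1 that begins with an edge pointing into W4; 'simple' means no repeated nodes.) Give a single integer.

6

A backdoor path from W4 to W1 is any simple undirected path whose first edge points into W4 (i.e. leaves W4 via a parent).
Parents of W4: {W6, W8}.
Enumerating:
  P1: W4 <- W6 <- W10 -> W1
  P2: W4 <- W6 -> W8 <- W10 -> W1
  P3: W4 <- W6 -> W3 -> W2 <- W8 <- W10 -> W1
  P4: W4 <- W8 <- W10 -> W1
  P5: W4 <- W8 <- W6 <- W10 -> W1
  P6: W4 <- W8 -> W2 <- W3 <- W6 <- W10 -> W1
That exhausts the simple backdoor paths. Count: 6.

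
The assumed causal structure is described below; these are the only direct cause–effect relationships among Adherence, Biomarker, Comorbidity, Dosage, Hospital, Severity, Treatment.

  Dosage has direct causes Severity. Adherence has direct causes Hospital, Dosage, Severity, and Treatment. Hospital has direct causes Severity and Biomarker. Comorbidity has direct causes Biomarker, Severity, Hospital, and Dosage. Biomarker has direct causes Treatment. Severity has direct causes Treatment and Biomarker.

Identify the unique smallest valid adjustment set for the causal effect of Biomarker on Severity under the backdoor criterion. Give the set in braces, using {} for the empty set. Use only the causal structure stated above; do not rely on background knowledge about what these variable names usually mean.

Variables eligible for adjustment (non-descendants of Biomarker, excluding Biomarker and Severity): {Treatment}.
Backdoor paths from Biomarker to Severity:
  P1: Biomarker <- Treatment -> Severity
  P2: Biomarker <- Treatment -> Adherence <- Severity
  P3: Biomarker <- Treatment -> Adherence <- Dosage <- Severity
  P4: Biomarker <- Treatment -> Adherence <- Dosage -> Comorbidity <- Severity
  P5: Biomarker <- Treatment -> Adherence <- Dosage -> Comorbidity <- Hospital <- Severity
  P6: Biomarker <- Treatment -> Adherence <- Hospital <- Severity
  P7: Biomarker <- Treatment -> Adherence <- Hospital -> Comorbidity <- Severity
  P8: Biomarker <- Treatment -> Adherence <- Hospital -> Comorbidity <- Dosage <- Severity
The empty set is not sufficient: P1 (Biomarker <- Treatment -> Severity) has no collider blocking it and no conditioned non-collider, so it is open.
Try {Treatment}:
  P1: blocked at fork node Treatment ∈ conditioning set.
  P2: blocked at fork node Treatment ∈ conditioning set.
  P3: blocked at fork node Treatment ∈ conditioning set.
  P4: blocked at fork node Treatment ∈ conditioning set.
  P5: blocked at fork node Treatment ∈ conditioning set.
  P6: blocked at fork node Treatment ∈ conditioning set.
  P7: blocked at fork node Treatment ∈ conditioning set.
  P8: blocked at fork node Treatment ∈ conditioning set.
{Treatment} contains no descendant of Biomarker and blocks every backdoor path.
{Treatment} is the unique smallest valid adjustment set.

{Treatment}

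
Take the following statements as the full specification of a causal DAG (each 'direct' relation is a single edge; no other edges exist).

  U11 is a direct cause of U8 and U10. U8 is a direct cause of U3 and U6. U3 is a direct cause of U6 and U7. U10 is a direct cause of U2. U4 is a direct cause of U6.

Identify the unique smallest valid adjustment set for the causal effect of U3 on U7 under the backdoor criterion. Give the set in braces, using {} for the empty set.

{}

Variables eligible for adjustment (non-descendants of U3, excluding U3 and U7): {U10, U11, U2, U4, U8}.
Backdoor paths from U3 to U7:
  (none)
With no backdoor paths the empty set already satisfies the criterion, and it is trivially minimal.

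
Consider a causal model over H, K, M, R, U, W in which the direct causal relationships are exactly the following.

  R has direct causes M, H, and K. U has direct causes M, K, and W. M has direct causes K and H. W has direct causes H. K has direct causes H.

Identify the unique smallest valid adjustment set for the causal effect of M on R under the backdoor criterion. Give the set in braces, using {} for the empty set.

Variables eligible for adjustment (non-descendants of M, excluding M and R): {H, K, W}.
Backdoor paths from M to R:
  P1: M <- H -> K -> R
  P2: M <- H -> W -> U <- K -> R
  P3: M <- H -> R
  P4: M <- K <- H -> R
  P5: M <- K -> U <- W <- H -> R
  P6: M <- K -> R
The empty set is not sufficient: P1 (M <- H -> K -> R) has no collider blocking it and no conditioned non-collider, so it is open.
Try {H, K}:
  P1: blocked at fork node H ∈ conditioning set.
  P2: blocked at fork node H ∈ conditioning set.
  P3: blocked at fork node H ∈ conditioning set.
  P4: blocked at chain node K ∈ conditioning set.
  P5: blocked at fork node K ∈ conditioning set.
  P6: blocked at fork node K ∈ conditioning set.
{H, K} contains no descendant of M and blocks every backdoor path.
Every element of {H, K} is needed (dropping H leaves P3 open; dropping K leaves P6 open), so no proper subset is valid.
Among all size-2 subsets of the eligible variables, only {H, K} blocks every backdoor path, so it is the unique smallest valid adjustment set.

{H, K}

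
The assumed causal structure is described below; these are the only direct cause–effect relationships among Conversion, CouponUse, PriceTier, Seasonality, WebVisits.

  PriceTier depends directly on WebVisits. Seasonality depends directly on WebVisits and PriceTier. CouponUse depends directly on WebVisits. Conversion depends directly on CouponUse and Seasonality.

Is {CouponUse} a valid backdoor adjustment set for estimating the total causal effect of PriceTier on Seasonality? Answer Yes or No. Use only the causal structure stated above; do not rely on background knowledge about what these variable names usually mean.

Backdoor paths from PriceTier to Seasonality (paths whose first edge points into PriceTier):
  P1: PriceTier <- WebVisits -> CouponUse -> Conversion <- Seasonality
  P2: PriceTier <- WebVisits -> Seasonality
Condition 1 (no descendant of PriceTier in the set): holds — descendants of PriceTier are {Conversion, Seasonality}; none are in {CouponUse}.
Condition 2 (every backdoor path blocked by {CouponUse}):
  P1: blocked at chain node CouponUse ∈ conditioning set.
  P2: open — no interior node is in the conditioning set.
{CouponUse} does not satisfy the backdoor criterion.

No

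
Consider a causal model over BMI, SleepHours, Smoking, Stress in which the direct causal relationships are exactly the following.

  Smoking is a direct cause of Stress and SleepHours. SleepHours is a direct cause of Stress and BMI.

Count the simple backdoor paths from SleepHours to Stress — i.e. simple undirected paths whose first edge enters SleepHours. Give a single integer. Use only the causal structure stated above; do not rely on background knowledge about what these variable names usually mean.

1

A backdoor path from SleepHours to Stress is any simple undirected path whose first edge points into SleepHours (i.e. leaves SleepHours via a parent).
Parents of SleepHours: {Smoking}.
Enumerating:
  P1: SleepHours <- Smoking -> Stress
That exhausts the simple backdoor paths. Count: 1.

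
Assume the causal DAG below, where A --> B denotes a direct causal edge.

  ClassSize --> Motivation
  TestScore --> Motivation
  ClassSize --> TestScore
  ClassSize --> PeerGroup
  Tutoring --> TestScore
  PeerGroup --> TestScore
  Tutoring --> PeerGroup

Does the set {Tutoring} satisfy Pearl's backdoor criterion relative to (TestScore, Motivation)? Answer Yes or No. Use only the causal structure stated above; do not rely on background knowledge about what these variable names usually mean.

Backdoor paths from TestScore to Motivation (paths whose first edge points into TestScore):
  P1: TestScore <- Tutoring -> PeerGroup <- ClassSize -> Motivation
  P2: TestScore <- ClassSize -> Motivation
  P3: TestScore <- PeerGroup <- ClassSize -> Motivation
Condition 1 (no descendant of TestScore in the set): holds — descendants of TestScore are {Motivation}; none are in {Tutoring}.
Condition 2 (every backdoor path blocked by {Tutoring}):
  P1: blocked at fork node Tutoring ∈ conditioning set.
  P2: open — no interior node is in the conditioning set.
  P3: open — no interior node is in the conditioning set.
{Tutoring} does not satisfy the backdoor criterion.

No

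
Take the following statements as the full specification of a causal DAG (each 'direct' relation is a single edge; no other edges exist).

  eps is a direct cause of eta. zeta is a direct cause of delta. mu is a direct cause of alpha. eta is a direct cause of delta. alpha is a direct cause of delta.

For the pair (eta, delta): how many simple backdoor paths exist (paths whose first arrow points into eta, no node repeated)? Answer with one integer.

A backdoor path from eta to delta is any simple undirected path whose first edge points into eta (i.e. leaves eta via a parent).
Parents of eta: {eps}.
No simple path from any parent of eta reaches delta without revisiting eta, so there are no backdoor paths.

0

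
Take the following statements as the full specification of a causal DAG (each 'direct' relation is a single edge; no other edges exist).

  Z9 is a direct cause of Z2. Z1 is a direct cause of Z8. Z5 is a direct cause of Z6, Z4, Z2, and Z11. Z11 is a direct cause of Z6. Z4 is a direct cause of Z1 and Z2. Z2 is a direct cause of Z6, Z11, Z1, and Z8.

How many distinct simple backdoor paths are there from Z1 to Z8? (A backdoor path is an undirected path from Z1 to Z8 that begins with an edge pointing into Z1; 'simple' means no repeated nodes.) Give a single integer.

A backdoor path from Z1 to Z8 is any simple undirected path whose first edge points into Z1 (i.e. leaves Z1 via a parent).
Parents of Z1: {Z2, Z4}.
Enumerating:
  P1: Z1 <- Z4 <- Z5 -> Z2 -> Z8
  P2: Z1 <- Z4 <- Z5 -> Z11 <- Z2 -> Z8
  P3: Z1 <- Z4 <- Z5 -> Z11 -> Z6 <- Z2 -> Z8
  P4: Z1 <- Z4 <- Z5 -> Z6 <- Z2 -> Z8
  P5: Z1 <- Z4 <- Z5 -> Z6 <- Z11 <- Z2 -> Z8
  P6: Z1 <- Z4 -> Z2 -> Z8
  P7: Z1 <- Z2 -> Z8
That exhausts the simple backdoor paths. Count: 7.

7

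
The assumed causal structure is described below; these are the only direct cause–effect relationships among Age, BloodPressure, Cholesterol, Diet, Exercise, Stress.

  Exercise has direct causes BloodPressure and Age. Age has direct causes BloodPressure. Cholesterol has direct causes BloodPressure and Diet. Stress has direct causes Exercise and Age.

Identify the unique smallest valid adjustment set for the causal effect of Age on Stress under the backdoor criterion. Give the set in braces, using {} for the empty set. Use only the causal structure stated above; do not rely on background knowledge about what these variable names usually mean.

Variables eligible for adjustment (non-descendants of Age, excluding Age and Stress): {BloodPressure, Cholesterol, Diet}.
Backdoor paths from Age to Stress:
  P1: Age <- BloodPressure -> Exercise -> Stress
The empty set is not sufficient: P1 (Age <- BloodPressure -> Exercise -> Stress) has no collider blocking it and no conditioned non-collider, so it is open.
Try {BloodPressure}:
  P1: blocked at fork node BloodPressure ∈ conditioning set.
{BloodPressure} contains no descendant of Age and blocks every backdoor path.
No other singleton works — e.g. {Diet} leaves P1 open — so {BloodPressure} is the unique smallest valid adjustment set.

{BloodPressure}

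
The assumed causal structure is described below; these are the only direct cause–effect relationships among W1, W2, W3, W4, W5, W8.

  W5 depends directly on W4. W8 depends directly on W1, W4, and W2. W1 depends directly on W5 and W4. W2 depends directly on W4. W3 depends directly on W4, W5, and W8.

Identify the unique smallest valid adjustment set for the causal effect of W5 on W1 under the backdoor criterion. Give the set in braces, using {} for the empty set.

{W4}

Variables eligible for adjustment (non-descendants of W5, excluding W5 and W1): {W2, W4}.
Backdoor paths from W5 to W1:
  P1: W5 <- W4 -> W2 -> W8 <- W1
  P2: W5 <- W4 -> W1
  P3: W5 <- W4 -> W8 <- W1
  P4: W5 <- W4 -> W3 <- W8 <- W1
The empty set is not sufficient: P2 (W5 <- W4 -> W1) has no collider blocking it and no conditioned non-collider, so it is open.
Try {W4}:
  P1: blocked at fork node W4 ∈ conditioning set.
  P2: blocked at fork node W4 ∈ conditioning set.
  P3: blocked at fork node W4 ∈ conditioning set.
  P4: blocked at fork node W4 ∈ conditioning set.
{W4} contains no descendant of W5 and blocks every backdoor path.
No other singleton works — e.g. {W2} leaves P2 open — so {W4} is the unique smallest valid adjustment set.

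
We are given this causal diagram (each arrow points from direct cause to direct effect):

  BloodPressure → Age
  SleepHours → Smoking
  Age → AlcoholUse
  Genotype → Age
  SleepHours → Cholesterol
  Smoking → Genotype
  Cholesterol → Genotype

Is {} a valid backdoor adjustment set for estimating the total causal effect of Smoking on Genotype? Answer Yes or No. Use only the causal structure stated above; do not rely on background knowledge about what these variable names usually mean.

No

Backdoor paths from Smoking to Genotype (paths whose first edge points into Smoking):
  P1: Smoking <- SleepHours -> Cholesterol -> Genotype
Condition 1 (no descendant of Smoking in the set): holds — descendants of Smoking are {Age, AlcoholUse, Genotype}; none are in {}.
Condition 2 (every backdoor path blocked by {}):
  P1: open — no interior node is in the conditioning set.
{} does not satisfy the backdoor criterion.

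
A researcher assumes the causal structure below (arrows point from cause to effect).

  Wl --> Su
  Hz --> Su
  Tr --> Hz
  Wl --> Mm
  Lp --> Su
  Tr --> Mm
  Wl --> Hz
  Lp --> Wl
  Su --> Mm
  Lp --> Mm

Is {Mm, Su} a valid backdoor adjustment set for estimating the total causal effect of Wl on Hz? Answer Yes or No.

No

Backdoor paths from Wl to Hz (paths whose first edge points into Wl):
  P1: Wl <- Lp -> Su <- Hz
  P2: Wl <- Lp -> Su -> Mm <- Tr -> Hz
  P3: Wl <- Lp -> Mm <- Tr -> Hz
  P4: Wl <- Lp -> Mm <- Su <- Hz
Condition 1 (no descendant of Wl in the set): FAILS — Mm and Su are descendants of Wl.
Condition 2 (every backdoor path blocked by {Mm, Su}):
  P1: open — collider(s) Su are conditioned on (or have a conditioned descendant) and no non-collider on the path is in the set.
  P2: blocked at chain node Su ∈ conditioning set.
  P3: open — collider(s) Mm are conditioned on (or have a conditioned descendant) and no non-collider on the path is in the set.
  P4: blocked at chain node Su ∈ conditioning set.
{Mm, Su} does not satisfy the backdoor criterion.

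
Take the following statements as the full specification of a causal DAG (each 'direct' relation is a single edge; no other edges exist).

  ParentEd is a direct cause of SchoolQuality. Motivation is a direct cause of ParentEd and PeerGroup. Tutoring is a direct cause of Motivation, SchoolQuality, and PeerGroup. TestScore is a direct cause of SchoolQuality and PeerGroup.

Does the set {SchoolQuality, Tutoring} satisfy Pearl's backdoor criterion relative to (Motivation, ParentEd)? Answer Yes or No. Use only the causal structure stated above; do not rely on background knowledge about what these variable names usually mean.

No

Backdoor paths from Motivation to ParentEd (paths whose first edge points into Motivation):
  P1: Motivation <- Tutoring -> PeerGroup <- TestScore -> SchoolQuality <- ParentEd
  P2: Motivation <- Tutoring -> SchoolQuality <- ParentEd
Condition 1 (no descendant of Motivation in the set): FAILS — SchoolQuality is a descendant of Motivation.
Condition 2 (every backdoor path blocked by {SchoolQuality, Tutoring}):
  P1: blocked at fork node Tutoring ∈ conditioning set.
  P2: blocked at fork node Tutoring ∈ conditioning set.
{SchoolQuality, Tutoring} does not satisfy the backdoor criterion.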